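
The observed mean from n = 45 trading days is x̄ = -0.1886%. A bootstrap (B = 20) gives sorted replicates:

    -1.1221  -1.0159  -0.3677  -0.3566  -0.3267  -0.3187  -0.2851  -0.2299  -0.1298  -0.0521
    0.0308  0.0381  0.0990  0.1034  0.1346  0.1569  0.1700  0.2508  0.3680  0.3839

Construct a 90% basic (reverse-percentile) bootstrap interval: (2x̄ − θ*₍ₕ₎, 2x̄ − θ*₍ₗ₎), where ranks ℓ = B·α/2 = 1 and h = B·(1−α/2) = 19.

(-0.7452, 0.7449)

Percentile endpoints at ranks 1 and 19: θ*₍1₎ = -1.1221, θ*₍19₎ = 0.3680.
Basic interval reflects these around x̄:
  lower = 2 × -0.1886 − 0.3680 = -0.7452
  upper = 2 × -0.1886 − -1.1221 = 0.7449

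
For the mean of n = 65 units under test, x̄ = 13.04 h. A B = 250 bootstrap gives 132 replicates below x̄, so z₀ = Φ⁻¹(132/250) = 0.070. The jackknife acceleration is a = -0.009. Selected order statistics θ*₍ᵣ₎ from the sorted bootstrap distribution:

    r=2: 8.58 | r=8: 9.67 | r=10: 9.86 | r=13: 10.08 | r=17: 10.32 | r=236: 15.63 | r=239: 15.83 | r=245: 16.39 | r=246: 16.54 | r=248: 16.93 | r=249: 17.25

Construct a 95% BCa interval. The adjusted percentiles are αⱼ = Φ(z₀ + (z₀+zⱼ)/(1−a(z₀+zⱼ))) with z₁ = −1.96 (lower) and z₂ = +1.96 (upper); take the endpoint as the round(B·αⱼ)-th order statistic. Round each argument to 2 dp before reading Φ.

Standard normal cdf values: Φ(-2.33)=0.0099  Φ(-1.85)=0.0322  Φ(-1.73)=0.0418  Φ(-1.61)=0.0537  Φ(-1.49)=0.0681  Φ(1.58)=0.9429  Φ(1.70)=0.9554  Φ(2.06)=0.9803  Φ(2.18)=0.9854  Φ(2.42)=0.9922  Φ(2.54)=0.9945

Lower: z₀ + z₁ = 0.070 + (-1.960) = -1.890; 1 − a(z₀+z₁) = 1 − (-0.009)(-1.890) = 0.9830; argument = 0.070 + (-1.890)/0.9830 = -1.8527 → -1.85.
α₁ = Φ(-1.85) = 0.0322; rank = round(250 × 0.0322) = 8; θ*₍8₎ = 9.67.
Upper: z₀ + z₂ = 2.030; 1 − a(z₀+z₂) = 1.0183; argument = 2.0636 → 2.06; α₂ = 0.9803; rank = 245; θ*₍245₎ = 16.39.

(9.67, 16.39)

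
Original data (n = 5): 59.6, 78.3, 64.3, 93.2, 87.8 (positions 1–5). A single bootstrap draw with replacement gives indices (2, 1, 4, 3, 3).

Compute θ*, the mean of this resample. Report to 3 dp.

Resample values: 78.3, 59.6, 93.2, 64.3, 64.3.
Mean = (78.3 + 59.6 + 93.2 + 64.3 + 64.3) / 5 = 359.70 / 5 = 71.940

θ* = 71.940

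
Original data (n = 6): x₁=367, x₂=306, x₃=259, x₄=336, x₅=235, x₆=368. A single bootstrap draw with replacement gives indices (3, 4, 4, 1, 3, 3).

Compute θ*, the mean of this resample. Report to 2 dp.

θ* = 302.67

Resample values: 259, 336, 336, 367, 259, 259.
Mean = (259 + 336 + 336 + 367 + 259 + 259) / 6 = 1816.0 / 6 = 302.67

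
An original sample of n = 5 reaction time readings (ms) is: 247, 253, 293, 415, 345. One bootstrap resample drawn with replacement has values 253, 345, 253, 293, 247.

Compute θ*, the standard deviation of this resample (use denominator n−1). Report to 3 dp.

Mean = 278.2000; sum of squared deviations = 6924.8000
s² = 6924.8000 / 4 = 1731.2000
s = √1731.2000 = 41.608

θ* = 41.608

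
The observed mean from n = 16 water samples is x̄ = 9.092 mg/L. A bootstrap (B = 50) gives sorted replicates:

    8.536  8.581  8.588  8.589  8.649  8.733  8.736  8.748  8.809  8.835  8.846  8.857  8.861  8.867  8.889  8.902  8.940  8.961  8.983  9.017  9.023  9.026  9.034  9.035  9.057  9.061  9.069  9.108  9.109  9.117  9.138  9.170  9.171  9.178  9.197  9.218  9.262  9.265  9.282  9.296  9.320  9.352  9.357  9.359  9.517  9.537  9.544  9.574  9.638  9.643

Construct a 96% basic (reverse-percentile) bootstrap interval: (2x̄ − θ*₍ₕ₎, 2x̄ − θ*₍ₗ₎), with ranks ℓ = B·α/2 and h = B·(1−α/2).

(8.546, 9.648)

Percentile endpoints at ranks 1 and 49: θ*₍1₎ = 8.536, θ*₍49₎ = 9.638.
Basic interval reflects these around x̄:
  lower = 2 × 9.092 − 9.638 = 8.546
  upper = 2 × 9.092 − 8.536 = 9.648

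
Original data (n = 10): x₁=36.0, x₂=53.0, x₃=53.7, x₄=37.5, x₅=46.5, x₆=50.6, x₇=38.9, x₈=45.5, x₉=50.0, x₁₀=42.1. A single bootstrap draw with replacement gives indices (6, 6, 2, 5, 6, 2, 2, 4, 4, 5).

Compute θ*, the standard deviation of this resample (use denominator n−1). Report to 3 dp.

Resample values: 50.6, 50.6, 53.0, 46.5, 50.6, 53.0, 53.0, 37.5, 37.5, 46.5.
Mean = 47.8800; sum of squared deviations = 320.1360
s² = 320.1360 / 9 = 35.5707
s = √35.5707 = 5.964

θ* = 5.964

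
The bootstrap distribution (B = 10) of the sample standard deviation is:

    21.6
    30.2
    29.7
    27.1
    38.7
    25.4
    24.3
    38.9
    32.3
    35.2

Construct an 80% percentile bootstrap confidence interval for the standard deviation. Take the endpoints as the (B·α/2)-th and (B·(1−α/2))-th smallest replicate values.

Sorted replicates: 21.6, 24.3, 25.4, 27.1, 29.7, 30.2, 32.3, 35.2, 38.7, 38.9
α = 0.20; lower rank = 10 × 0.100 = 1; upper rank = 10 × 0.900 = 9.
The 1st smallest replicate is 21.6; the 9th is 38.7.

(21.6, 38.7)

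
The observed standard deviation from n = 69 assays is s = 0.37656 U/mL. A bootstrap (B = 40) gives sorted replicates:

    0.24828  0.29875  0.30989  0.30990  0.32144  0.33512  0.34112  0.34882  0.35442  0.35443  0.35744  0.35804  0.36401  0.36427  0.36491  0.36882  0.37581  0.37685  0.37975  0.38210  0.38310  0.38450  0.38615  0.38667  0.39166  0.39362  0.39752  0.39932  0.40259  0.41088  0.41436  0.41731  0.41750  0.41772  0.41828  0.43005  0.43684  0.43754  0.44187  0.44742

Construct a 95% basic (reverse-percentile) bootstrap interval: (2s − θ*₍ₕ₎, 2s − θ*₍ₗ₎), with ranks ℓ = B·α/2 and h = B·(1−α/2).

Percentile endpoints at ranks 1 and 39: θ*₍1₎ = 0.24828, θ*₍39₎ = 0.44187.
Basic interval reflects these around s:
  lower = 2 × 0.37656 − 0.44187 = 0.31125
  upper = 2 × 0.37656 − 0.24828 = 0.50484

(0.31125, 0.50484)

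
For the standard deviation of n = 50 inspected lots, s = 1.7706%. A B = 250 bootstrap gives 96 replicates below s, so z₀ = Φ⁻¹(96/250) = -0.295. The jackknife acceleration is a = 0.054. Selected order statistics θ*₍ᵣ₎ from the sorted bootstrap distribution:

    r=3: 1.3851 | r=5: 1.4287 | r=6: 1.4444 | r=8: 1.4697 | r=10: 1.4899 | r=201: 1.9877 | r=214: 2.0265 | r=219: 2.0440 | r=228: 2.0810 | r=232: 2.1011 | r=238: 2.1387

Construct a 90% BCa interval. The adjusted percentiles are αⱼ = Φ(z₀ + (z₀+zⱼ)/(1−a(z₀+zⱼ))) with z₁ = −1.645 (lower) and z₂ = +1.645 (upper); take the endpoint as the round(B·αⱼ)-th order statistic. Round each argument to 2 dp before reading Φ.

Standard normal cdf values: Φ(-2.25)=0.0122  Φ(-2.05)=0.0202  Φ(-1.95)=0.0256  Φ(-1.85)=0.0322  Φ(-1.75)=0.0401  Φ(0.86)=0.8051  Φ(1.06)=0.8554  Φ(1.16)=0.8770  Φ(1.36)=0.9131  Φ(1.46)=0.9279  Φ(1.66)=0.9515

(1.4287, 2.0440)

Lower: z₀ + z₁ = -0.295 + (-1.645) = -1.940; 1 − a(z₀+z₁) = 1 − (0.054)(-1.940) = 1.1048; argument = -0.295 + (-1.940)/1.1048 = -2.0510 → -2.05.
α₁ = Φ(-2.05) = 0.0202; rank = round(250 × 0.0202) = 5; θ*₍5₎ = 1.4287.
Upper: z₀ + z₂ = 1.350; 1 − a(z₀+z₂) = 0.9271; argument = 1.1612 → 1.16; α₂ = 0.8770; rank = 219; θ*₍219₎ = 2.0440.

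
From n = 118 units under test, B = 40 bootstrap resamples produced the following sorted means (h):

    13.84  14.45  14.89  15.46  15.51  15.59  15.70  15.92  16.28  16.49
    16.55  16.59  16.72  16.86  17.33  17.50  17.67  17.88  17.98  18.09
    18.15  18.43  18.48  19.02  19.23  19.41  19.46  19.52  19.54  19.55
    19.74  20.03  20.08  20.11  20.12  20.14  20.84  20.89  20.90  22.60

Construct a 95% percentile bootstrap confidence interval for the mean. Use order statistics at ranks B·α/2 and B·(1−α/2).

(13.84, 20.90)

α = 0.05; lower rank = 40 × 0.025 = 1; upper rank = 40 × 0.975 = 39.
The 1st smallest replicate is 13.84; the 39th is 20.90.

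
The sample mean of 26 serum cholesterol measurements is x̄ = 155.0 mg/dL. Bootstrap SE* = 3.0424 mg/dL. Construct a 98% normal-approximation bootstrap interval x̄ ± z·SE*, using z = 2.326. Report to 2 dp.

Margin = 2.326 × 3.0424 = 7.077
Interval: 155.0 ± 7.077

(147.92, 162.08)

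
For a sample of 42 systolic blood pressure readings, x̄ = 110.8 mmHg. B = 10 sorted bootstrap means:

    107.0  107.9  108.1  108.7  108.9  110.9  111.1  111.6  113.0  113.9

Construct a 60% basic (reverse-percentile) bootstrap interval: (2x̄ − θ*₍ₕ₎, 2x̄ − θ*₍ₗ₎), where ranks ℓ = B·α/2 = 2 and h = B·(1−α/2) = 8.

(110.0, 113.7)

Percentile endpoints at ranks 2 and 8: θ*₍2₎ = 107.9, θ*₍8₎ = 111.6.
Basic interval reflects these around x̄:
  lower = 2 × 110.8 − 111.6 = 110.0
  upper = 2 × 110.8 − 107.9 = 113.7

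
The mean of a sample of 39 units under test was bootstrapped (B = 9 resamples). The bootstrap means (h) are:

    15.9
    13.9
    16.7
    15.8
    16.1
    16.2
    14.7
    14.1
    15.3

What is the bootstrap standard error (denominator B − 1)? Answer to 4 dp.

Bootstrap SE is the standard deviation of the 9 replicate means.
Mean of replicates: (15.9 + 13.9 + 16.7 + 15.8 + 16.1 + 16.2 + 14.7 + 14.1 + 15.3) / 9 = 138.70000 / 9 = 15.41111
Sum of squared deviations: (+0.48889)² + (−1.51111)² + (+1.28889)² + (+0.38889)² + (+0.68889)² + (+0.78889)² + (−0.71111)² + (−1.31111)² + (−0.11111)² = 7.66889
Variance = 7.66889 / 8 = 0.95861
SE* = √0.95861

SE* = 0.9791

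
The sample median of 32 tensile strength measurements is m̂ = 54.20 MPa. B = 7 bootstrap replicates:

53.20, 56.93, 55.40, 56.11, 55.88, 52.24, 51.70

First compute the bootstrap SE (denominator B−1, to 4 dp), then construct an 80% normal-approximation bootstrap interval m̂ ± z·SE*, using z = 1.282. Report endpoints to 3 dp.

(51.539, 56.861)

Mean of replicates = 54.4943; sum of squared deviations = 25.8488; SE* = √(25.8488/6) = 2.0756
Margin = 1.282 × 2.0756 = 2.6609
Interval: 54.20 ± 2.6609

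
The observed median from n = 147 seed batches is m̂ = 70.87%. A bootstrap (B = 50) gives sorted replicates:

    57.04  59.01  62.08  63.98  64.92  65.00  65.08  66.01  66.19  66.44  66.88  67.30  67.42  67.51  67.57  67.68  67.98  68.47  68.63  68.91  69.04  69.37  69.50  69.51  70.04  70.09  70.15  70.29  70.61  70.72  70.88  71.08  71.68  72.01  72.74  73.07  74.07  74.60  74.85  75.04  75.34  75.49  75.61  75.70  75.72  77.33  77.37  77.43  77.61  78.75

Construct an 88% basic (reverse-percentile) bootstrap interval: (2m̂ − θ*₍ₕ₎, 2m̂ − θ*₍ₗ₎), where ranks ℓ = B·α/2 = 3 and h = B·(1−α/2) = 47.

(64.37, 79.66)

Percentile endpoints at ranks 3 and 47: θ*₍3₎ = 62.08, θ*₍47₎ = 77.37.
Basic interval reflects these around m̂:
  lower = 2 × 70.87 − 77.37 = 64.37
  upper = 2 × 70.87 − 62.08 = 79.66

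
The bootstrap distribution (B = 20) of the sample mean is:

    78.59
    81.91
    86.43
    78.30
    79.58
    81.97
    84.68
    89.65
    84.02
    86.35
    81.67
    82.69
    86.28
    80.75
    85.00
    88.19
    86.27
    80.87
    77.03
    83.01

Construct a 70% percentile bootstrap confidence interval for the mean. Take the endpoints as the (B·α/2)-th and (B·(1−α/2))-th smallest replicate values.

Sorted replicates: 77.03, 78.30, 78.59, 79.58, 80.75, 80.87, 81.67, 81.91, 81.97, 82.69, 83.01, 84.02, 84.68, 85.00, 86.27, 86.28, 86.35, 86.43, 88.19, 89.65
α = 0.30; lower rank = 20 × 0.150 = 3; upper rank = 20 × 0.850 = 17.
The 3rd smallest replicate is 78.59; the 17th is 86.35.

(78.59, 86.35)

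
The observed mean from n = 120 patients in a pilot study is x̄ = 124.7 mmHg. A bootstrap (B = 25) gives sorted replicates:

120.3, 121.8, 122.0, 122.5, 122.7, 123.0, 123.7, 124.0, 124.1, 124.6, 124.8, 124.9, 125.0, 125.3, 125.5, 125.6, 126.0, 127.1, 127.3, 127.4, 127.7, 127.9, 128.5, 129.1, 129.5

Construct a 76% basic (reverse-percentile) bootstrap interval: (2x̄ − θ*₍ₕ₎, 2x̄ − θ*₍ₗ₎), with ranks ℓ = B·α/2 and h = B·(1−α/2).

(121.5, 127.4)

Percentile endpoints at ranks 3 and 22: θ*₍3₎ = 122.0, θ*₍22₎ = 127.9.
Basic interval reflects these around x̄:
  lower = 2 × 124.7 − 127.9 = 121.5
  upper = 2 × 124.7 − 122.0 = 127.4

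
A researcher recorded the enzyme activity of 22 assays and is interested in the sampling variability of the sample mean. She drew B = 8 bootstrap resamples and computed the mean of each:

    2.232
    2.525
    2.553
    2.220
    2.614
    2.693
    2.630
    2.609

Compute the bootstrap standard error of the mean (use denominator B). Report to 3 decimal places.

Bootstrap SE is the standard deviation of the 8 replicate means.
Mean of replicates: (2.232 + 2.525 + 2.553 + 2.220 + 2.614 + 2.693 + 2.630 + 2.609) / 8 = 20.0760 / 8 = 2.5095
Sum of squared deviations: (−0.2775)² + (+0.0155)² + (+0.0435)² + (−0.2895)² + (+0.1045)² + (+0.1835)² + (+0.1205)² + (+0.0995)² = 0.2320
Variance = 0.2320 / 8 = 0.0290
SE* = √0.0290

SE* = 0.170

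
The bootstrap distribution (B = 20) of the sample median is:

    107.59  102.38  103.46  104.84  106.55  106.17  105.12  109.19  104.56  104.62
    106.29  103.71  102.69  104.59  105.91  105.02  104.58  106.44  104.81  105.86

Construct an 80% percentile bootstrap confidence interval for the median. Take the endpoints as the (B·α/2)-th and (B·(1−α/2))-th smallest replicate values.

Sorted replicates: 102.38, 102.69, 103.46, 103.71, 104.56, 104.58, 104.59, 104.62, 104.81, 104.84, 105.02, 105.12, 105.86, 105.91, 106.17, 106.29, 106.44, 106.55, 107.59, 109.19
α = 0.20; lower rank = 20 × 0.100 = 2; upper rank = 20 × 0.900 = 18.
The 2nd smallest replicate is 102.69; the 18th is 106.55.

(102.69, 106.55)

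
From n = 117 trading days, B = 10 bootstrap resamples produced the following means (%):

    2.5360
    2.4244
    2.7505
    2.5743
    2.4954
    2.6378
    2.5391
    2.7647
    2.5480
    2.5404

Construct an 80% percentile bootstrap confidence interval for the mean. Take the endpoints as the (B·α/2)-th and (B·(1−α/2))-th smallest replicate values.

Sorted replicates: 2.4244, 2.4954, 2.5360, 2.5391, 2.5404, 2.5480, 2.5743, 2.6378, 2.7505, 2.7647
α = 0.20; lower rank = 10 × 0.100 = 1; upper rank = 10 × 0.900 = 9.
The 1st smallest replicate is 2.4244; the 9th is 2.7505.

(2.4244, 2.7505)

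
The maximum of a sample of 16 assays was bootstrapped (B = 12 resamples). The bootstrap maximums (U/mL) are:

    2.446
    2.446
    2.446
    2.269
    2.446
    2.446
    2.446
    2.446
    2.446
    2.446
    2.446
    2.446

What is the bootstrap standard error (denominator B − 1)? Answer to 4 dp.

Bootstrap SE is the standard deviation of the 12 replicate maximums.
Mean of replicates: (2.446 + 2.446 + 2.446 + 2.269 + 2.446 + 2.446 + 2.446 + 2.446 + 2.446 + 2.446 + 2.446 + 2.446) / 12 = 29.17500 / 12 = 2.43125
Sum of squared deviations: (+0.01475)² + (+0.01475)² + (+0.01475)² + (−0.16225)² + (+0.01475)² + (+0.01475)² + (+0.01475)² + (+0.01475)² + (+0.01475)² + (+0.01475)² + (+0.01475)² + (+0.01475)² = 0.02872
Variance = 0.02872 / 11 = 0.00261
SE* = √0.00261

SE* = 0.0511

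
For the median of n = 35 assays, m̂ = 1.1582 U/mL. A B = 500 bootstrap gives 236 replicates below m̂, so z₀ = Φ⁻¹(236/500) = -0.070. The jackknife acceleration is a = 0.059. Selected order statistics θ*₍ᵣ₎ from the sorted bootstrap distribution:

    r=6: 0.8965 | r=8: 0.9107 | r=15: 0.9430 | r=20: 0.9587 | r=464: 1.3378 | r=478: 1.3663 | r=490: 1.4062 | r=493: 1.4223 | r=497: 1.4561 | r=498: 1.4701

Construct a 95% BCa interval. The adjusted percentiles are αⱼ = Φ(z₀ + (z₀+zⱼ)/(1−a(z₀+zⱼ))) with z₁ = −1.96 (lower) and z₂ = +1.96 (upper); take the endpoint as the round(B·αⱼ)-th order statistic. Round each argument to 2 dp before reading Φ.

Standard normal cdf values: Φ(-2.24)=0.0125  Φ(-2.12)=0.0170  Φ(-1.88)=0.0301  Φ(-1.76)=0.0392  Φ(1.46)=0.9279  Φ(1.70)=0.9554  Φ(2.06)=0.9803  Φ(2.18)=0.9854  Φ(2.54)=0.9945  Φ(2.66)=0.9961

Lower: z₀ + z₁ = -0.070 + (-1.960) = -2.030; 1 − a(z₀+z₁) = 1 − (0.059)(-2.030) = 1.1198; argument = -0.070 + (-2.030)/1.1198 = -1.8829 → -1.88.
α₁ = Φ(-1.88) = 0.0301; rank = round(500 × 0.0301) = 15; θ*₍15₎ = 0.9430.
Upper: z₀ + z₂ = 1.890; 1 − a(z₀+z₂) = 0.8885; argument = 2.0572 → 2.06; α₂ = 0.9803; rank = 490; θ*₍490₎ = 1.4062.

(0.9430, 1.4062)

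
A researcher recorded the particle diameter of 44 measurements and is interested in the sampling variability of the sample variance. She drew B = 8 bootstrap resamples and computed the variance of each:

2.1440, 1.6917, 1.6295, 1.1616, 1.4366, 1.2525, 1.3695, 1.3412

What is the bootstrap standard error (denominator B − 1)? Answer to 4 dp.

Bootstrap SE is the standard deviation of the 8 replicate variances.
Mean of replicates: (2.1440 + 1.6917 + 1.6295 + 1.1616 + 1.4366 + 1.2525 + 1.3695 + 1.3412) / 8 = 12.02660 / 8 = 1.50333
Sum of squared deviations: (+0.64068)² + (+0.18837)² + (+0.12617)² + (−0.34173)² + (−0.06672)² + (−0.25083)² + (−0.13383)² + (−0.16213)² = 0.69020
Variance = 0.69020 / 7 = 0.09860
SE* = √0.09860

SE* = 0.3140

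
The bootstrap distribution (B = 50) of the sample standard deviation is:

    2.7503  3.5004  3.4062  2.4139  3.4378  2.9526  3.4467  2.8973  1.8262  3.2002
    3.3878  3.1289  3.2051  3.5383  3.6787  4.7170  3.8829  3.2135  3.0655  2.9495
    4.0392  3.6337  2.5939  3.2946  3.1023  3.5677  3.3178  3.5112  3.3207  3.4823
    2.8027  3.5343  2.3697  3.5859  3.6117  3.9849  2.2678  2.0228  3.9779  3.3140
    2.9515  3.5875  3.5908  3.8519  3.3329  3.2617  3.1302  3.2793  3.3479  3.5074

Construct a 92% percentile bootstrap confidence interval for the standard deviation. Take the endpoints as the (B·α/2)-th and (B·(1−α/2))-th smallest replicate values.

(2.0228, 3.9849)

Sorted replicates: 1.8262, 2.0228, 2.2678, 2.3697, 2.4139, 2.5939, 2.7503, 2.8027, 2.8973, 2.9495, 2.9515, 2.9526, 3.0655, 3.1023, 3.1289, 3.1302, 3.2002, 3.2051, 3.2135, 3.2617, 3.2793, 3.2946, 3.3140, 3.3178, 3.3207, 3.3329, 3.3479, 3.3878, 3.4062, 3.4378, 3.4467, 3.4823, 3.5004, 3.5074, 3.5112, 3.5343, 3.5383, 3.5677, 3.5859, 3.5875, 3.5908, 3.6117, 3.6337, 3.6787, 3.8519, 3.8829, 3.9779, 3.9849, 4.0392, 4.7170
α = 0.08; lower rank = 50 × 0.040 = 2; upper rank = 50 × 0.960 = 48.
The 2nd smallest replicate is 2.0228; the 48th is 3.9849.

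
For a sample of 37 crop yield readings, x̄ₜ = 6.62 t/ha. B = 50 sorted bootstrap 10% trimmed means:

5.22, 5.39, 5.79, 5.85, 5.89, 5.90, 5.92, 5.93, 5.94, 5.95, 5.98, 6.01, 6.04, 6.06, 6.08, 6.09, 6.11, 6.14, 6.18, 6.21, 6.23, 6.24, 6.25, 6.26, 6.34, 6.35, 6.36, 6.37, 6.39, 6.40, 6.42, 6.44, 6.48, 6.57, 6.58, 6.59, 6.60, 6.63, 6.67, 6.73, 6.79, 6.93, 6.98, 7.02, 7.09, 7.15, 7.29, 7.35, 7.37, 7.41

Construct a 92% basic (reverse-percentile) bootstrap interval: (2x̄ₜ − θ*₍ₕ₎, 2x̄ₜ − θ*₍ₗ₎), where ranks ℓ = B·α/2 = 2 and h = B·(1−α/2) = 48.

Percentile endpoints at ranks 2 and 48: θ*₍2₎ = 5.39, θ*₍48₎ = 7.35.
Basic interval reflects these around x̄ₜ:
  lower = 2 × 6.62 − 7.35 = 5.89
  upper = 2 × 6.62 − 5.39 = 7.85

(5.89, 7.85)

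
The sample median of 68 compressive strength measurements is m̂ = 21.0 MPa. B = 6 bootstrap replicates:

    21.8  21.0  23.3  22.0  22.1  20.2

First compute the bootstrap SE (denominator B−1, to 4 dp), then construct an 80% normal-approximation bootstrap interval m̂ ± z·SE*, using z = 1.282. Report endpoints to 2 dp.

Mean of replicates = 21.7333; sum of squared deviations = 5.5533; SE* = √(5.5533/5) = 1.0539
Margin = 1.282 × 1.0539 = 1.351
Interval: 21.0 ± 1.351

(19.65, 22.35)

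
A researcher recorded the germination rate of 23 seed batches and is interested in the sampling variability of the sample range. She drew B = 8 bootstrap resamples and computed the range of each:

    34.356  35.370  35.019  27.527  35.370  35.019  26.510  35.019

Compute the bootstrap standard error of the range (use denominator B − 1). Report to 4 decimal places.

Bootstrap SE is the standard deviation of the 8 replicate ranges.
Mean of replicates: (34.356 + 35.370 + 35.019 + 27.527 + 35.370 + 35.019 + 26.510 + 35.019) / 8 = 264.19000 / 8 = 33.02375
Sum of squared deviations: (+1.33225)² + (+2.34625)² + (+1.99525)² + (−5.49675)² + (+2.34625)² + (+1.99525)² + (−6.51375)² + (+1.99525)² = 97.37094
Variance = 97.37094 / 7 = 13.91013
SE* = √13.91013

SE* = 3.7296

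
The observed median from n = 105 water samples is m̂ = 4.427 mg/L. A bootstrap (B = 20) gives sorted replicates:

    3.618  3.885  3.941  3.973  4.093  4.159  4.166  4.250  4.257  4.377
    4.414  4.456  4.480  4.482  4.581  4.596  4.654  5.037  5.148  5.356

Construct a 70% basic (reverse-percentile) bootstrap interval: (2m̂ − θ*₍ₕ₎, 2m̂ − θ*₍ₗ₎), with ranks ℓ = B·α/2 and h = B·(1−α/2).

Percentile endpoints at ranks 3 and 17: θ*₍3₎ = 3.941, θ*₍17₎ = 4.654.
Basic interval reflects these around m̂:
  lower = 2 × 4.427 − 4.654 = 4.200
  upper = 2 × 4.427 − 3.941 = 4.913

(4.200, 4.913)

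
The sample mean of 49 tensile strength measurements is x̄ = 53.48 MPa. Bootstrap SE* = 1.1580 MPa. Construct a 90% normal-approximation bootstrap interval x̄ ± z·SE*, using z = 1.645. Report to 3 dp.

Margin = 1.645 × 1.1580 = 1.9049
Interval: 53.48 ± 1.9049

(51.575, 55.385)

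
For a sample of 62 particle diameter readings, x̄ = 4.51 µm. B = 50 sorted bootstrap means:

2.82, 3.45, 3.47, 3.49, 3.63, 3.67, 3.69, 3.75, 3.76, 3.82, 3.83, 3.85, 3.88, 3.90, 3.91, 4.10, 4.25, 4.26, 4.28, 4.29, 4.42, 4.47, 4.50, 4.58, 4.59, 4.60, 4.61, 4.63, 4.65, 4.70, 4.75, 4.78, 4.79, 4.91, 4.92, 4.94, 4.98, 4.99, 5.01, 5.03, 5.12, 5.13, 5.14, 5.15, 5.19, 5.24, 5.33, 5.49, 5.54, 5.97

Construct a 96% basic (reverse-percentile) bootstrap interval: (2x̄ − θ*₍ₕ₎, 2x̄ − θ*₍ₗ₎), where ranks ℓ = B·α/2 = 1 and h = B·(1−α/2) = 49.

(3.48, 6.20)

Percentile endpoints at ranks 1 and 49: θ*₍1₎ = 2.82, θ*₍49₎ = 5.54.
Basic interval reflects these around x̄:
  lower = 2 × 4.51 − 5.54 = 3.48
  upper = 2 × 4.51 − 2.82 = 6.20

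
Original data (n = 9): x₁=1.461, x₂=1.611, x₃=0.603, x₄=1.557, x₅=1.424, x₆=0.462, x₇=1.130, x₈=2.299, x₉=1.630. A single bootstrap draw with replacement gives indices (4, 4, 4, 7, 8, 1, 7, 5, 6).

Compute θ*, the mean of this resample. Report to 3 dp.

θ* = 1.397

Resample values: 1.557, 1.557, 1.557, 1.130, 2.299, 1.461, 1.130, 1.424, 0.462.
Mean = (1.557 + 1.557 + 1.557 + 1.130 + 2.299 + 1.461 + 1.130 + 1.424 + 0.462) / 9 = 12.5770 / 9 = 1.397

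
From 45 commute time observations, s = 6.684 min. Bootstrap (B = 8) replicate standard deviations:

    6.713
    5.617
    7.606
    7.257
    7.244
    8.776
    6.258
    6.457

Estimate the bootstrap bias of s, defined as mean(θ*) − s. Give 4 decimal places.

mean(θ*) = (6.713 + 5.617 + 7.606 + 7.257 + 7.244 + 8.776 + 6.258 + 6.457) / 8 = 6.99100
bias = 6.99100 − 6.684

bias = +0.3070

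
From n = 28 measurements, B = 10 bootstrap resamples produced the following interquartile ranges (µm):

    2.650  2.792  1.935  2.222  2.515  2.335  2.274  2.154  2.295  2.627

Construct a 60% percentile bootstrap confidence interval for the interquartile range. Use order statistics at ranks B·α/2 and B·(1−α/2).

Sorted replicates: 1.935, 2.154, 2.222, 2.274, 2.295, 2.335, 2.515, 2.627, 2.650, 2.792
α = 0.40; lower rank = 10 × 0.200 = 2; upper rank = 10 × 0.800 = 8.
The 2nd smallest replicate is 2.154; the 8th is 2.627.

(2.154, 2.627)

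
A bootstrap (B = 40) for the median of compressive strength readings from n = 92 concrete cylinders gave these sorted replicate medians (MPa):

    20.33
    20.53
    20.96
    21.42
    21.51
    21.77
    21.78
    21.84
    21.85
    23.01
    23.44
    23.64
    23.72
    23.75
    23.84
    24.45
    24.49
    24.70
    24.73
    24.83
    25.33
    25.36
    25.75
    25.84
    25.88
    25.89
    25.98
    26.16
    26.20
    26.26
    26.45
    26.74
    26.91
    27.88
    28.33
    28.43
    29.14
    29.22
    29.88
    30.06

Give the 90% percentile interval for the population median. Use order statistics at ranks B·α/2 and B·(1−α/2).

α = 0.10; lower rank = 40 × 0.050 = 2; upper rank = 40 × 0.950 = 38.
The 2nd smallest replicate is 20.53; the 38th is 29.22.

(20.53, 29.22)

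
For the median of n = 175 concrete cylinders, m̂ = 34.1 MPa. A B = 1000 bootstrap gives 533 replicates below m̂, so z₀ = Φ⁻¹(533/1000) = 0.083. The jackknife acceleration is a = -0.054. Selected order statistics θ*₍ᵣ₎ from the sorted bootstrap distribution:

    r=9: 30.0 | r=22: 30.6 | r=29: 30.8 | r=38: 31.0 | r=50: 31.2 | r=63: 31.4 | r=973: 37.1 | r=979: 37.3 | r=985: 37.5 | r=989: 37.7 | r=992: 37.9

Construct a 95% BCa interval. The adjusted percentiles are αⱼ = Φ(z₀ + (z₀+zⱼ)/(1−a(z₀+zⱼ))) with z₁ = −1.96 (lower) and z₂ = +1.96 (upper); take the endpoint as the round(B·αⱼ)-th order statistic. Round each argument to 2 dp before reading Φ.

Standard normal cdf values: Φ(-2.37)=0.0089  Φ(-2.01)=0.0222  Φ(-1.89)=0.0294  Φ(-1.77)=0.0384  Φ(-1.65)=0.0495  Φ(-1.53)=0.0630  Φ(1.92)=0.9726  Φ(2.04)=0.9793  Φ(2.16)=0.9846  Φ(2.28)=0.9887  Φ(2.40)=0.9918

Lower: z₀ + z₁ = 0.083 + (-1.960) = -1.877; 1 − a(z₀+z₁) = 1 − (-0.054)(-1.877) = 0.8986; argument = 0.083 + (-1.877)/0.8986 = -2.0057 → -2.01.
α₁ = Φ(-2.01) = 0.0222; rank = round(1000 × 0.0222) = 22; θ*₍22₎ = 30.6.
Upper: z₀ + z₂ = 2.043; 1 − a(z₀+z₂) = 1.1103; argument = 1.9230 → 1.92; α₂ = 0.9726; rank = 973; θ*₍973₎ = 37.1.

(30.6, 37.1)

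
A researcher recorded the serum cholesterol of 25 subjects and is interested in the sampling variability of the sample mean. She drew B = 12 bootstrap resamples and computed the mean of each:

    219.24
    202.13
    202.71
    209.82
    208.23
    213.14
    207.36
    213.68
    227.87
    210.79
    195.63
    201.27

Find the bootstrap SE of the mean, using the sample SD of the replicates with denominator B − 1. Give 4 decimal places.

SE* = 8.6925

Bootstrap SE is the standard deviation of the 12 replicate means.
Mean of replicates: (219.24 + 202.13 + 202.71 + 209.82 + 208.23 + 213.14 + 207.36 + 213.68 + 227.87 + 210.79 + 195.63 + 201.27) / 12 = 2511.87000 / 12 = 209.32250
Sum of squared deviations: (+9.91750)² + (−7.19250)² + (−6.61250)² + (+0.49750)² + (−1.09250)² + (+3.81750)² + (−1.96250)² + (+4.35750)² + (+18.54750)² + (+1.46750)² + (−13.69250)² + (−8.05250)² = 831.15823
Variance = 831.15823 / 11 = 75.55984
SE* = √75.55984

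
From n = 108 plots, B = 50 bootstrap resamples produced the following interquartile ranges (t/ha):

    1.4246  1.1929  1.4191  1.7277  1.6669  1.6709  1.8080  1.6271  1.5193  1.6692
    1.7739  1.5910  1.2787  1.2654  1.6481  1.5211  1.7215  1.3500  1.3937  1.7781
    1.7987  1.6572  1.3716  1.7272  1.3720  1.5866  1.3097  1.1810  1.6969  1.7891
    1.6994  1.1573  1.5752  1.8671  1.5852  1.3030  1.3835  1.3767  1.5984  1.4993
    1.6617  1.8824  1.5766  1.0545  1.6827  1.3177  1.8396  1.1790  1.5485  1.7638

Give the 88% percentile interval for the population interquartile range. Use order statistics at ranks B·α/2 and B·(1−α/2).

Sorted replicates: 1.0545, 1.1573, 1.1790, 1.1810, 1.1929, 1.2654, 1.2787, 1.3030, 1.3097, 1.3177, 1.3500, 1.3716, 1.3720, 1.3767, 1.3835, 1.3937, 1.4191, 1.4246, 1.4993, 1.5193, 1.5211, 1.5485, 1.5752, 1.5766, 1.5852, 1.5866, 1.5910, 1.5984, 1.6271, 1.6481, 1.6572, 1.6617, 1.6669, 1.6692, 1.6709, 1.6827, 1.6969, 1.6994, 1.7215, 1.7272, 1.7277, 1.7638, 1.7739, 1.7781, 1.7891, 1.7987, 1.8080, 1.8396, 1.8671, 1.8824
α = 0.12; lower rank = 50 × 0.060 = 3; upper rank = 50 × 0.940 = 47.
The 3rd smallest replicate is 1.1790; the 47th is 1.8080.

(1.1790, 1.8080)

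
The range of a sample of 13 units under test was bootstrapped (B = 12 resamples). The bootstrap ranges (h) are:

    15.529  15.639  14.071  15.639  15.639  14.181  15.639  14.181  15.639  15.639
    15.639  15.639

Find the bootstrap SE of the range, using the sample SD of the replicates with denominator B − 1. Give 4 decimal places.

Bootstrap SE is the standard deviation of the 12 replicate ranges.
Mean of replicates: (15.529 + 15.639 + 14.071 + 15.639 + 15.639 + 14.181 + 15.639 + 14.181 + 15.639 + 15.639 + 15.639 + 15.639) / 12 = 183.07400 / 12 = 15.25617
Sum of squared deviations: (+0.27283)² + (+0.38283)² + (−1.18517)² + (+0.38283)² + (+0.38283)² + (−1.07517)² + (+0.38283)² + (−1.07517)² + (+0.38283)² + (+0.38283)² + (+0.38283)² + (+0.38283)² = 4.96352
Variance = 4.96352 / 11 = 0.45123
SE* = √0.45123

SE* = 0.6717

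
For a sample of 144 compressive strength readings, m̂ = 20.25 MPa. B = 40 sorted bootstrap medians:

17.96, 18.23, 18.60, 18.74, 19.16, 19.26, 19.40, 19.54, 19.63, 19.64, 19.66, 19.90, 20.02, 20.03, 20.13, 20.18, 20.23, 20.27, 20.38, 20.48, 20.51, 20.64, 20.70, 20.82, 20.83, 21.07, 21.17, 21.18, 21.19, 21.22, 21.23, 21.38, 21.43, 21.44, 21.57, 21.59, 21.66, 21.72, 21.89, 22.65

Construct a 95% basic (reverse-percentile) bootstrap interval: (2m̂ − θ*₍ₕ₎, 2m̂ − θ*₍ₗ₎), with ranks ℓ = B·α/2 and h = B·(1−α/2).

(18.61, 22.54)

Percentile endpoints at ranks 1 and 39: θ*₍1₎ = 17.96, θ*₍39₎ = 21.89.
Basic interval reflects these around m̂:
  lower = 2 × 20.25 − 21.89 = 18.61
  upper = 2 × 20.25 − 17.96 = 22.54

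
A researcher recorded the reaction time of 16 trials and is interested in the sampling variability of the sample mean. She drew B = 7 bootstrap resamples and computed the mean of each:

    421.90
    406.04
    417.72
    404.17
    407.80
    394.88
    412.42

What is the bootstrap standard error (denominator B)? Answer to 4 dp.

Bootstrap SE is the standard deviation of the 7 replicate means.
Mean of replicates: (421.90 + 406.04 + 417.72 + 404.17 + 407.80 + 394.88 + 412.42) / 7 = 2864.93000 / 7 = 409.27571
Sum of squared deviations: (+12.62429)² + (−3.23571)² + (+8.44429)² + (−5.10571)² + (−1.47571)² + (−14.39571)² + (+3.14429)² = 486.51757
Variance = 486.51757 / 7 = 69.50251
SE* = √69.50251

SE* = 8.3368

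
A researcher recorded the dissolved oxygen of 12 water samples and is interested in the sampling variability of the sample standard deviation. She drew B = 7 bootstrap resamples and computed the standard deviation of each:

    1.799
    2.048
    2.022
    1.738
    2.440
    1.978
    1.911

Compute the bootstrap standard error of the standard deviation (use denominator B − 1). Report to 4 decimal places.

Bootstrap SE is the standard deviation of the 7 replicate standard deviations.
Mean of replicates: (1.799 + 2.048 + 2.022 + 1.738 + 2.440 + 1.978 + 1.911) / 7 = 13.93600 / 7 = 1.99086
Sum of squared deviations: (−0.19186)² + (+0.05714)² + (+0.03114)² + (−0.25286)² + (+0.44914)² + (−0.01286)² + (−0.07986)² = 0.31325
Variance = 0.31325 / 6 = 0.05221
SE* = √0.05221

SE* = 0.2285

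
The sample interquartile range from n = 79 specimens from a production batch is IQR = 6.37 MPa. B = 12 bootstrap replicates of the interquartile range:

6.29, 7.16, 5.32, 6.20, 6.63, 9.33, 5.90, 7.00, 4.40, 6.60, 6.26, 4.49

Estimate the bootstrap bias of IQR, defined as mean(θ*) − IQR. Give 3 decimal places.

bias = −0.072

mean(θ*) = (6.29 + 7.16 + 5.32 + 6.20 + 6.63 + 9.33 + 5.90 + 7.00 + 4.40 + 6.60 + 6.26 + 4.49) / 12 = 6.2983
bias = 6.2983 − 6.37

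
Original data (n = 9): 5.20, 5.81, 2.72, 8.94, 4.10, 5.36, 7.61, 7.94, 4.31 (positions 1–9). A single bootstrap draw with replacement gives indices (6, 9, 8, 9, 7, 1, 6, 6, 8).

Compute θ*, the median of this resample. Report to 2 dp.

Resample values: 5.36, 4.31, 7.94, 4.31, 7.61, 5.20, 5.36, 5.36, 7.94.
Sorted: 4.31, 4.31, 5.20, 5.36, 5.36, 5.36, 7.61, 7.94, 7.94
Median = middle value = 5.36

θ* = 5.36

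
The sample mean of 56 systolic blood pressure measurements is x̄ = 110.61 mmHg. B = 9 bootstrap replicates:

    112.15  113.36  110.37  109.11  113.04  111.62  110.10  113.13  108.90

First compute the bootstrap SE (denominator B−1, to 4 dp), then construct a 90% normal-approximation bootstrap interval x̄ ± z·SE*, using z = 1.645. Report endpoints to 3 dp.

Mean of replicates = 111.3089; sum of squared deviations = 24.3053; SE* = √(24.3053/8) = 1.7430
Margin = 1.645 × 1.7430 = 2.8672
Interval: 110.61 ± 2.8672

(107.743, 113.477)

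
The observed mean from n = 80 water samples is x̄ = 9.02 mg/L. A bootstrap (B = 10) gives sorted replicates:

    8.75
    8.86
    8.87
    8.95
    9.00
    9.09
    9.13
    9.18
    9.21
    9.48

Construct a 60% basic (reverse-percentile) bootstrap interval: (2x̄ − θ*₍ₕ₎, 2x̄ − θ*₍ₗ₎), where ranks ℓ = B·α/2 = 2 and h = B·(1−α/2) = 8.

(8.86, 9.18)

Percentile endpoints at ranks 2 and 8: θ*₍2₎ = 8.86, θ*₍8₎ = 9.18.
Basic interval reflects these around x̄:
  lower = 2 × 9.02 − 9.18 = 8.86
  upper = 2 × 9.02 − 8.86 = 9.18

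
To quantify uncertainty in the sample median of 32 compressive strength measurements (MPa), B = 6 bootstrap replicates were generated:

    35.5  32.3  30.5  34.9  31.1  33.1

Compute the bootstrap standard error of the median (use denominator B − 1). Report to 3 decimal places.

Bootstrap SE is the standard deviation of the 6 replicate medians.
Mean of replicates: (35.5 + 32.3 + 30.5 + 34.9 + 31.1 + 33.1) / 6 = 197.4000 / 6 = 32.9000
Sum of squared deviations: (+2.6000)² + (−0.6000)² + (−2.4000)² + (+2.0000)² + (−1.8000)² + (+0.2000)² = 20.1600
Variance = 20.1600 / 5 = 4.0320
SE* = √4.0320

SE* = 2.008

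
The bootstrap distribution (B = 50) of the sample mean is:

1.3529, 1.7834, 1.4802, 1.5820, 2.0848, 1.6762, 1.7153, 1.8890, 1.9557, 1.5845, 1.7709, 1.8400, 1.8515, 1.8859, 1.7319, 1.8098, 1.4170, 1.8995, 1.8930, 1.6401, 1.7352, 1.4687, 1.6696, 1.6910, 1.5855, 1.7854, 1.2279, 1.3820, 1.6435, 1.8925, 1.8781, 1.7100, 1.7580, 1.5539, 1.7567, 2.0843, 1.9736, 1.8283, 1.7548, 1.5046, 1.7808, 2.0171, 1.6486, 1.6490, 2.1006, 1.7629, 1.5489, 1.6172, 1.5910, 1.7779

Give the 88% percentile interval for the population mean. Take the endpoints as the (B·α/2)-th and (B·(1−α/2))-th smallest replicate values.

(1.3820, 2.0171)

Sorted replicates: 1.2279, 1.3529, 1.3820, 1.4170, 1.4687, 1.4802, 1.5046, 1.5489, 1.5539, 1.5820, 1.5845, 1.5855, 1.5910, 1.6172, 1.6401, 1.6435, 1.6486, 1.6490, 1.6696, 1.6762, 1.6910, 1.7100, 1.7153, 1.7319, 1.7352, 1.7548, 1.7567, 1.7580, 1.7629, 1.7709, 1.7779, 1.7808, 1.7834, 1.7854, 1.8098, 1.8283, 1.8400, 1.8515, 1.8781, 1.8859, 1.8890, 1.8925, 1.8930, 1.8995, 1.9557, 1.9736, 2.0171, 2.0843, 2.0848, 2.1006
α = 0.12; lower rank = 50 × 0.060 = 3; upper rank = 50 × 0.940 = 47.
The 3rd smallest replicate is 1.3820; the 47th is 2.0171.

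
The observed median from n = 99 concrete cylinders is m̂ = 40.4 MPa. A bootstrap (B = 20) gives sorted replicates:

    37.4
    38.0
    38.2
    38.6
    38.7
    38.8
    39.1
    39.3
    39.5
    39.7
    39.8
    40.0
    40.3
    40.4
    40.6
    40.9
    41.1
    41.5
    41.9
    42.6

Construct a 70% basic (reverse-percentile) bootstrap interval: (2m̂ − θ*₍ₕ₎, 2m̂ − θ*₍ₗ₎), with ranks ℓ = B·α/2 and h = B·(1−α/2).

(39.7, 42.6)

Percentile endpoints at ranks 3 and 17: θ*₍3₎ = 38.2, θ*₍17₎ = 41.1.
Basic interval reflects these around m̂:
  lower = 2 × 40.4 − 41.1 = 39.7
  upper = 2 × 40.4 − 38.2 = 42.6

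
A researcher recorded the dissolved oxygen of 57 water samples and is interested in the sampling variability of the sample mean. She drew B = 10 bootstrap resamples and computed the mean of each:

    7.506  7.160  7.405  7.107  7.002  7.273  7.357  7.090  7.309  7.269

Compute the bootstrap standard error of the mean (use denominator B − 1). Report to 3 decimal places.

SE* = 0.157

Bootstrap SE is the standard deviation of the 10 replicate means.
Mean of replicates: (7.506 + 7.160 + 7.405 + 7.107 + 7.002 + 7.273 + 7.357 + 7.090 + 7.309 + 7.269) / 10 = 72.4780 / 10 = 7.2478
Sum of squared deviations: (+0.2582)² + (−0.0878)² + (+0.1572)² + (−0.1408)² + (−0.2458)² + (+0.0252)² + (+0.1092)² + (−0.1578)² + (+0.0612)² + (+0.0212)² = 0.2210
Variance = 0.2210 / 9 = 0.0246
SE* = √0.0246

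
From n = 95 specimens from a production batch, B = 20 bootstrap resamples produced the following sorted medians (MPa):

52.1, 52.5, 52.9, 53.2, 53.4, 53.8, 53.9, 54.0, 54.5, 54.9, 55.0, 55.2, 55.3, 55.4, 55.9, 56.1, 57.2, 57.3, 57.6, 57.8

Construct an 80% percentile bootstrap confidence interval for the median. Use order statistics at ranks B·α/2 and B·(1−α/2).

α = 0.20; lower rank = 20 × 0.100 = 2; upper rank = 20 × 0.900 = 18.
The 2nd smallest replicate is 52.5; the 18th is 57.3.

(52.5, 57.3)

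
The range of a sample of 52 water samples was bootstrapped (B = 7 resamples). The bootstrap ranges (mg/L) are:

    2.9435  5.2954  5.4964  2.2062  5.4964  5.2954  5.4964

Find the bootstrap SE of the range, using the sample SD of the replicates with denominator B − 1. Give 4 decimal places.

SE* = 1.4055

Bootstrap SE is the standard deviation of the 7 replicate ranges.
Mean of replicates: (2.9435 + 5.2954 + 5.4964 + 2.2062 + 5.4964 + 5.2954 + 5.4964) / 7 = 32.22970 / 7 = 4.60424
Sum of squared deviations: (−1.66074)² + (+0.69116)² + (+0.89216)² + (−2.39804)² + (+0.89216)² + (+0.69116)² + (+0.89216)² = 11.85191
Variance = 11.85191 / 6 = 1.97532
SE* = √1.97532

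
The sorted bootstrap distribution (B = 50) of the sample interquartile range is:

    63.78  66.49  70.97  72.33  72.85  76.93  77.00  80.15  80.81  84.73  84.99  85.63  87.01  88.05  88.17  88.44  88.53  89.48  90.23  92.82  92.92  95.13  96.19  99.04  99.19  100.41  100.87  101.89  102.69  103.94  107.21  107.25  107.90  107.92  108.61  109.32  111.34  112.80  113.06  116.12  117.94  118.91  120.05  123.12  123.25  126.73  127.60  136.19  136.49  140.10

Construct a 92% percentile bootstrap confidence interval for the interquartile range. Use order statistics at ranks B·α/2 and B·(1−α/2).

α = 0.08; lower rank = 50 × 0.040 = 2; upper rank = 50 × 0.960 = 48.
The 2nd smallest replicate is 66.49; the 48th is 136.19.

(66.49, 136.19)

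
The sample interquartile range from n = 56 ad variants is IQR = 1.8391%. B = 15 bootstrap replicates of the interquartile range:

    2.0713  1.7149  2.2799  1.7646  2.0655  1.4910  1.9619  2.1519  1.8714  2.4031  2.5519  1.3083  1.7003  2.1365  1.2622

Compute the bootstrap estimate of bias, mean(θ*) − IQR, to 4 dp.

bias = +0.0765

mean(θ*) = (2.0713 + 1.7149 + 2.2799 + 1.7646 + 2.0655 + 1.4910 + 1.9619 + 2.1519 + 1.8714 + 2.4031 + 2.5519 + 1.3083 + 1.7003 + 2.1365 + 1.2622) / 15 = 1.915647
bias = 1.915647 − 1.8391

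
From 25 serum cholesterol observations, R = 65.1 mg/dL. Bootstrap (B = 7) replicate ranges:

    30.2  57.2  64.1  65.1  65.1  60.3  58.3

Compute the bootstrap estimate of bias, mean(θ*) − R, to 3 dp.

mean(θ*) = (30.2 + 57.2 + 64.1 + 65.1 + 65.1 + 60.3 + 58.3) / 7 = 57.1857
bias = 57.1857 − 65.1

bias = −7.914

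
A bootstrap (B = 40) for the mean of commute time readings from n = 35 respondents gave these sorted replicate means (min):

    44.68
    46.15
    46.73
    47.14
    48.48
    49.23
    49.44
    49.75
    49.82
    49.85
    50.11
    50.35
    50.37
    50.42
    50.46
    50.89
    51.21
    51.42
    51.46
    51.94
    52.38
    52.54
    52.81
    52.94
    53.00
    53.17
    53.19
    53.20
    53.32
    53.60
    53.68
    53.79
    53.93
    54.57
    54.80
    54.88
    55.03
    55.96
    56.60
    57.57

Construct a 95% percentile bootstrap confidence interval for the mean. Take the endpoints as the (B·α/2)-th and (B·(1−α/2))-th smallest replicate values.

α = 0.05; lower rank = 40 × 0.025 = 1; upper rank = 40 × 0.975 = 39.
The 1st smallest replicate is 44.68; the 39th is 56.60.

(44.68, 56.60)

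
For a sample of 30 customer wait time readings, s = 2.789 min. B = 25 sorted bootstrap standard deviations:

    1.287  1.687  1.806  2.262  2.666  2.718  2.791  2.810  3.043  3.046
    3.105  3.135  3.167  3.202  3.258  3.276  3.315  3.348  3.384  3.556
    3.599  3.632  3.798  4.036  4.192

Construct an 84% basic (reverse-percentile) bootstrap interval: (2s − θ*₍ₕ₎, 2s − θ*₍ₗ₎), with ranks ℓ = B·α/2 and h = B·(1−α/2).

Percentile endpoints at ranks 2 and 23: θ*₍2₎ = 1.687, θ*₍23₎ = 3.798.
Basic interval reflects these around s:
  lower = 2 × 2.789 − 3.798 = 1.780
  upper = 2 × 2.789 − 1.687 = 3.891

(1.780, 3.891)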